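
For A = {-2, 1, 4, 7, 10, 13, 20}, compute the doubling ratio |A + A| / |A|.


|A| = 7.
Compute A + A by enumerating all 49 pairs.
A + A = {-4, -1, 2, 5, 8, 11, 14, 17, 18, 20, 21, 23, 24, 26, 27, 30, 33, 40}, so |A + A| = 18.
K = |A + A| / |A| = 18/7 (already in lowest terms) ≈ 2.5714.
Reference: AP of size 7 gives K = 13/7 ≈ 1.8571; a fully generic set of size 7 gives K ≈ 4.0000.

|A| = 7, |A + A| = 18, K = 18/7.


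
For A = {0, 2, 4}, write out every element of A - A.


A - A = {a - a' : a, a' ∈ A}.
Compute a - a' for each ordered pair (a, a'):
a = 0: 0-0=0, 0-2=-2, 0-4=-4
a = 2: 2-0=2, 2-2=0, 2-4=-2
a = 4: 4-0=4, 4-2=2, 4-4=0
Collecting distinct values (and noting 0 appears from a-a):
A - A = {-4, -2, 0, 2, 4}
|A - A| = 5

A - A = {-4, -2, 0, 2, 4}


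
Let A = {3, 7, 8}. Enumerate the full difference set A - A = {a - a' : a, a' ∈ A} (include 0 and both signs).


A - A = {a - a' : a, a' ∈ A}.
Compute a - a' for each ordered pair (a, a'):
a = 3: 3-3=0, 3-7=-4, 3-8=-5
a = 7: 7-3=4, 7-7=0, 7-8=-1
a = 8: 8-3=5, 8-7=1, 8-8=0
Collecting distinct values (and noting 0 appears from a-a):
A - A = {-5, -4, -1, 0, 1, 4, 5}
|A - A| = 7

A - A = {-5, -4, -1, 0, 1, 4, 5}


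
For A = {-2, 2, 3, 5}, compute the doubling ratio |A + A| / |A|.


|A| = 4.
Compute A + A by enumerating all 16 pairs.
A + A = {-4, 0, 1, 3, 4, 5, 6, 7, 8, 10}, so |A + A| = 10.
K = |A + A| / |A| = 10/4 = 5/2 ≈ 2.5000.
Reference: AP of size 4 gives K = 7/4 ≈ 1.7500; a fully generic set of size 4 gives K ≈ 2.5000.

|A| = 4, |A + A| = 10, K = 10/4 = 5/2.


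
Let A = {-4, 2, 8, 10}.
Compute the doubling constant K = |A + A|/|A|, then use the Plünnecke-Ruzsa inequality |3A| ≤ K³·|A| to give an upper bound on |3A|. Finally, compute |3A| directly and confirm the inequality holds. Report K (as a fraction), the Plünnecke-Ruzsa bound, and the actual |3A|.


|A| = 4.
Step 1: Compute A + A by enumerating all 16 pairs.
A + A = {-8, -2, 4, 6, 10, 12, 16, 18, 20}, so |A + A| = 9.
Step 2: Doubling constant K = |A + A|/|A| = 9/4 = 9/4 ≈ 2.2500.
Step 3: Plünnecke-Ruzsa gives |3A| ≤ K³·|A| = (2.2500)³ · 4 ≈ 45.5625.
Step 4: Compute 3A = A + A + A directly by enumerating all triples (a,b,c) ∈ A³; |3A| = 16.
Step 5: Check 16 ≤ 45.5625? Yes ✓.

K = 9/4, Plünnecke-Ruzsa bound K³|A| ≈ 45.5625, |3A| = 16, inequality holds.


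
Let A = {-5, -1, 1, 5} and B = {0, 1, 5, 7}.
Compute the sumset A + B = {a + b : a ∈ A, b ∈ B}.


A + B = {a + b : a ∈ A, b ∈ B}.
Enumerate all |A|·|B| = 4·4 = 16 pairs (a, b) and collect distinct sums.
a = -5: -5+0=-5, -5+1=-4, -5+5=0, -5+7=2
a = -1: -1+0=-1, -1+1=0, -1+5=4, -1+7=6
a = 1: 1+0=1, 1+1=2, 1+5=6, 1+7=8
a = 5: 5+0=5, 5+1=6, 5+5=10, 5+7=12
Collecting distinct sums: A + B = {-5, -4, -1, 0, 1, 2, 4, 5, 6, 8, 10, 12}
|A + B| = 12

A + B = {-5, -4, -1, 0, 1, 2, 4, 5, 6, 8, 10, 12}


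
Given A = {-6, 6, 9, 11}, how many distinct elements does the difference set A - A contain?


A - A = {a - a' : a, a' ∈ A}; |A| = 4.
Bounds: 2|A|-1 ≤ |A - A| ≤ |A|² - |A| + 1, i.e. 7 ≤ |A - A| ≤ 13.
Note: 0 ∈ A - A always (from a - a). The set is symmetric: if d ∈ A - A then -d ∈ A - A.
Enumerate nonzero differences d = a - a' with a > a' (then include -d):
Positive differences: {2, 3, 5, 12, 15, 17}
Full difference set: {0} ∪ (positive diffs) ∪ (negative diffs).
|A - A| = 1 + 2·6 = 13 (matches direct enumeration: 13).

|A - A| = 13


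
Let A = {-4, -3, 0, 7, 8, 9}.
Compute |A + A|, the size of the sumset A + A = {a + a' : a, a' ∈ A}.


A + A = {a + a' : a, a' ∈ A}; |A| = 6.
General bounds: 2|A| - 1 ≤ |A + A| ≤ |A|(|A|+1)/2, i.e. 11 ≤ |A + A| ≤ 21.
Lower bound 2|A|-1 is attained iff A is an arithmetic progression.
Enumerate sums a + a' for a ≤ a' (symmetric, so this suffices):
a = -4: -4+-4=-8, -4+-3=-7, -4+0=-4, -4+7=3, -4+8=4, -4+9=5
a = -3: -3+-3=-6, -3+0=-3, -3+7=4, -3+8=5, -3+9=6
a = 0: 0+0=0, 0+7=7, 0+8=8, 0+9=9
a = 7: 7+7=14, 7+8=15, 7+9=16
a = 8: 8+8=16, 8+9=17
a = 9: 9+9=18
Distinct sums: {-8, -7, -6, -4, -3, 0, 3, 4, 5, 6, 7, 8, 9, 14, 15, 16, 17, 18}
|A + A| = 18

|A + A| = 18


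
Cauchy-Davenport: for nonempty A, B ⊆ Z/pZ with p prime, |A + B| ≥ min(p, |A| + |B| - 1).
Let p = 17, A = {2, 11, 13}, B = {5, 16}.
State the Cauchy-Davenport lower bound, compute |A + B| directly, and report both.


Cauchy-Davenport: |A + B| ≥ min(p, |A| + |B| - 1) for A, B nonempty in Z/pZ.
|A| = 3, |B| = 2, p = 17.
CD lower bound = min(17, 3 + 2 - 1) = min(17, 4) = 4.
Compute A + B mod 17 directly:
a = 2: 2+5=7, 2+16=1
a = 11: 11+5=16, 11+16=10
a = 13: 13+5=1, 13+16=12
A + B = {1, 7, 10, 12, 16}, so |A + B| = 5.
Verify: 5 ≥ 4? Yes ✓.

CD lower bound = 4, actual |A + B| = 5.


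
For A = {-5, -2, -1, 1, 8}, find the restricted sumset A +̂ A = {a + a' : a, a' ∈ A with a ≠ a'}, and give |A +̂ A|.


Restricted sumset: A +̂ A = {a + a' : a ∈ A, a' ∈ A, a ≠ a'}.
Equivalently, take A + A and drop any sum 2a that is achievable ONLY as a + a for a ∈ A (i.e. sums representable only with equal summands).
Enumerate pairs (a, a') with a < a' (symmetric, so each unordered pair gives one sum; this covers all a ≠ a'):
  -5 + -2 = -7
  -5 + -1 = -6
  -5 + 1 = -4
  -5 + 8 = 3
  -2 + -1 = -3
  -2 + 1 = -1
  -2 + 8 = 6
  -1 + 1 = 0
  -1 + 8 = 7
  1 + 8 = 9
Collected distinct sums: {-7, -6, -4, -3, -1, 0, 3, 6, 7, 9}
|A +̂ A| = 10
(Reference bound: |A +̂ A| ≥ 2|A| - 3 for |A| ≥ 2, with |A| = 5 giving ≥ 7.)

|A +̂ A| = 10


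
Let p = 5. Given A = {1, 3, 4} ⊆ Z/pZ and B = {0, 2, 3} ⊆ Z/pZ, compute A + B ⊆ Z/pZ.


Work in Z/5Z: reduce every sum a + b modulo 5.
Enumerate all 9 pairs:
a = 1: 1+0=1, 1+2=3, 1+3=4
a = 3: 3+0=3, 3+2=0, 3+3=1
a = 4: 4+0=4, 4+2=1, 4+3=2
Distinct residues collected: {0, 1, 2, 3, 4}
|A + B| = 5 (out of 5 total residues).

A + B = {0, 1, 2, 3, 4}


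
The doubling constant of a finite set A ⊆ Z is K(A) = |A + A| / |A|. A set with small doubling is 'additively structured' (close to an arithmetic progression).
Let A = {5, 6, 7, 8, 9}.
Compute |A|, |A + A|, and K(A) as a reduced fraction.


|A| = 5.
Compute A + A by enumerating all 25 pairs.
A + A = {10, 11, 12, 13, 14, 15, 16, 17, 18}, so |A + A| = 9.
K = |A + A| / |A| = 9/5 (already in lowest terms) ≈ 1.8000.
Reference: AP of size 5 gives K = 9/5 ≈ 1.8000; a fully generic set of size 5 gives K ≈ 3.0000.

|A| = 5, |A + A| = 9, K = 9/5.


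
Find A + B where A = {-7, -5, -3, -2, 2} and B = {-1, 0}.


A + B = {a + b : a ∈ A, b ∈ B}.
Enumerate all |A|·|B| = 5·2 = 10 pairs (a, b) and collect distinct sums.
a = -7: -7+-1=-8, -7+0=-7
a = -5: -5+-1=-6, -5+0=-5
a = -3: -3+-1=-4, -3+0=-3
a = -2: -2+-1=-3, -2+0=-2
a = 2: 2+-1=1, 2+0=2
Collecting distinct sums: A + B = {-8, -7, -6, -5, -4, -3, -2, 1, 2}
|A + B| = 9

A + B = {-8, -7, -6, -5, -4, -3, -2, 1, 2}


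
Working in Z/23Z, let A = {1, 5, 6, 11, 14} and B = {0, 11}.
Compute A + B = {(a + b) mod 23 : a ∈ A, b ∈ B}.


Work in Z/23Z: reduce every sum a + b modulo 23.
Enumerate all 10 pairs:
a = 1: 1+0=1, 1+11=12
a = 5: 5+0=5, 5+11=16
a = 6: 6+0=6, 6+11=17
a = 11: 11+0=11, 11+11=22
a = 14: 14+0=14, 14+11=2
Distinct residues collected: {1, 2, 5, 6, 11, 12, 14, 16, 17, 22}
|A + B| = 10 (out of 23 total residues).

A + B = {1, 2, 5, 6, 11, 12, 14, 16, 17, 22}


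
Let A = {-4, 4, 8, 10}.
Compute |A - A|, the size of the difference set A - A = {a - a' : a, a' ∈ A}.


A - A = {a - a' : a, a' ∈ A}; |A| = 4.
Bounds: 2|A|-1 ≤ |A - A| ≤ |A|² - |A| + 1, i.e. 7 ≤ |A - A| ≤ 13.
Note: 0 ∈ A - A always (from a - a). The set is symmetric: if d ∈ A - A then -d ∈ A - A.
Enumerate nonzero differences d = a - a' with a > a' (then include -d):
Positive differences: {2, 4, 6, 8, 12, 14}
Full difference set: {0} ∪ (positive diffs) ∪ (negative diffs).
|A - A| = 1 + 2·6 = 13 (matches direct enumeration: 13).

|A - A| = 13


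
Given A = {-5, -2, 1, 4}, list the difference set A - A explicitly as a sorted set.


A - A = {a - a' : a, a' ∈ A}.
Compute a - a' for each ordered pair (a, a'):
a = -5: -5--5=0, -5--2=-3, -5-1=-6, -5-4=-9
a = -2: -2--5=3, -2--2=0, -2-1=-3, -2-4=-6
a = 1: 1--5=6, 1--2=3, 1-1=0, 1-4=-3
a = 4: 4--5=9, 4--2=6, 4-1=3, 4-4=0
Collecting distinct values (and noting 0 appears from a-a):
A - A = {-9, -6, -3, 0, 3, 6, 9}
|A - A| = 7

A - A = {-9, -6, -3, 0, 3, 6, 9}


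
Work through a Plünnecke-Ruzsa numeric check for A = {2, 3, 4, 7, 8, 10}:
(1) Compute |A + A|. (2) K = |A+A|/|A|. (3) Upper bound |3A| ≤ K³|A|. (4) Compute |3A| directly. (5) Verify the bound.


|A| = 6.
Step 1: Compute A + A by enumerating all 36 pairs.
A + A = {4, 5, 6, 7, 8, 9, 10, 11, 12, 13, 14, 15, 16, 17, 18, 20}, so |A + A| = 16.
Step 2: Doubling constant K = |A + A|/|A| = 16/6 = 16/6 ≈ 2.6667.
Step 3: Plünnecke-Ruzsa gives |3A| ≤ K³·|A| = (2.6667)³ · 6 ≈ 113.7778.
Step 4: Compute 3A = A + A + A directly by enumerating all triples (a,b,c) ∈ A³; |3A| = 24.
Step 5: Check 24 ≤ 113.7778? Yes ✓.

K = 16/6, Plünnecke-Ruzsa bound K³|A| ≈ 113.7778, |3A| = 24, inequality holds.


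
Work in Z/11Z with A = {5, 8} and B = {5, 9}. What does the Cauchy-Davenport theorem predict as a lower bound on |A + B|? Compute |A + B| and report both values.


Cauchy-Davenport: |A + B| ≥ min(p, |A| + |B| - 1) for A, B nonempty in Z/pZ.
|A| = 2, |B| = 2, p = 11.
CD lower bound = min(11, 2 + 2 - 1) = min(11, 3) = 3.
Compute A + B mod 11 directly:
a = 5: 5+5=10, 5+9=3
a = 8: 8+5=2, 8+9=6
A + B = {2, 3, 6, 10}, so |A + B| = 4.
Verify: 4 ≥ 3? Yes ✓.

CD lower bound = 3, actual |A + B| = 4.


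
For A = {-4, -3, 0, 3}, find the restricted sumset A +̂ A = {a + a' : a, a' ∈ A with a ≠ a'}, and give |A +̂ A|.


Restricted sumset: A +̂ A = {a + a' : a ∈ A, a' ∈ A, a ≠ a'}.
Equivalently, take A + A and drop any sum 2a that is achievable ONLY as a + a for a ∈ A (i.e. sums representable only with equal summands).
Enumerate pairs (a, a') with a < a' (symmetric, so each unordered pair gives one sum; this covers all a ≠ a'):
  -4 + -3 = -7
  -4 + 0 = -4
  -4 + 3 = -1
  -3 + 0 = -3
  -3 + 3 = 0
  0 + 3 = 3
Collected distinct sums: {-7, -4, -3, -1, 0, 3}
|A +̂ A| = 6
(Reference bound: |A +̂ A| ≥ 2|A| - 3 for |A| ≥ 2, with |A| = 4 giving ≥ 5.)

|A +̂ A| = 6


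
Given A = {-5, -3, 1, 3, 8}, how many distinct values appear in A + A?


A + A = {a + a' : a, a' ∈ A}; |A| = 5.
General bounds: 2|A| - 1 ≤ |A + A| ≤ |A|(|A|+1)/2, i.e. 9 ≤ |A + A| ≤ 15.
Lower bound 2|A|-1 is attained iff A is an arithmetic progression.
Enumerate sums a + a' for a ≤ a' (symmetric, so this suffices):
a = -5: -5+-5=-10, -5+-3=-8, -5+1=-4, -5+3=-2, -5+8=3
a = -3: -3+-3=-6, -3+1=-2, -3+3=0, -3+8=5
a = 1: 1+1=2, 1+3=4, 1+8=9
a = 3: 3+3=6, 3+8=11
a = 8: 8+8=16
Distinct sums: {-10, -8, -6, -4, -2, 0, 2, 3, 4, 5, 6, 9, 11, 16}
|A + A| = 14

|A + A| = 14


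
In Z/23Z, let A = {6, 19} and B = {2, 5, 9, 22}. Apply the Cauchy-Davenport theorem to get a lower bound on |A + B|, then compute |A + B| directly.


Cauchy-Davenport: |A + B| ≥ min(p, |A| + |B| - 1) for A, B nonempty in Z/pZ.
|A| = 2, |B| = 4, p = 23.
CD lower bound = min(23, 2 + 4 - 1) = min(23, 5) = 5.
Compute A + B mod 23 directly:
a = 6: 6+2=8, 6+5=11, 6+9=15, 6+22=5
a = 19: 19+2=21, 19+5=1, 19+9=5, 19+22=18
A + B = {1, 5, 8, 11, 15, 18, 21}, so |A + B| = 7.
Verify: 7 ≥ 5? Yes ✓.

CD lower bound = 5, actual |A + B| = 7.


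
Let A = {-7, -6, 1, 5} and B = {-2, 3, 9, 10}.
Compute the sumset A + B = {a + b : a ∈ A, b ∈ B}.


A + B = {a + b : a ∈ A, b ∈ B}.
Enumerate all |A|·|B| = 4·4 = 16 pairs (a, b) and collect distinct sums.
a = -7: -7+-2=-9, -7+3=-4, -7+9=2, -7+10=3
a = -6: -6+-2=-8, -6+3=-3, -6+9=3, -6+10=4
a = 1: 1+-2=-1, 1+3=4, 1+9=10, 1+10=11
a = 5: 5+-2=3, 5+3=8, 5+9=14, 5+10=15
Collecting distinct sums: A + B = {-9, -8, -4, -3, -1, 2, 3, 4, 8, 10, 11, 14, 15}
|A + B| = 13

A + B = {-9, -8, -4, -3, -1, 2, 3, 4, 8, 10, 11, 14, 15}


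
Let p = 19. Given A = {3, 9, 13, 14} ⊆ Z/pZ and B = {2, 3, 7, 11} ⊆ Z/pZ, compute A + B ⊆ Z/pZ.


Work in Z/19Z: reduce every sum a + b modulo 19.
Enumerate all 16 pairs:
a = 3: 3+2=5, 3+3=6, 3+7=10, 3+11=14
a = 9: 9+2=11, 9+3=12, 9+7=16, 9+11=1
a = 13: 13+2=15, 13+3=16, 13+7=1, 13+11=5
a = 14: 14+2=16, 14+3=17, 14+7=2, 14+11=6
Distinct residues collected: {1, 2, 5, 6, 10, 11, 12, 14, 15, 16, 17}
|A + B| = 11 (out of 19 total residues).

A + B = {1, 2, 5, 6, 10, 11, 12, 14, 15, 16, 17}


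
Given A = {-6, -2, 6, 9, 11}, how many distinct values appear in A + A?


A + A = {a + a' : a, a' ∈ A}; |A| = 5.
General bounds: 2|A| - 1 ≤ |A + A| ≤ |A|(|A|+1)/2, i.e. 9 ≤ |A + A| ≤ 15.
Lower bound 2|A|-1 is attained iff A is an arithmetic progression.
Enumerate sums a + a' for a ≤ a' (symmetric, so this suffices):
a = -6: -6+-6=-12, -6+-2=-8, -6+6=0, -6+9=3, -6+11=5
a = -2: -2+-2=-4, -2+6=4, -2+9=7, -2+11=9
a = 6: 6+6=12, 6+9=15, 6+11=17
a = 9: 9+9=18, 9+11=20
a = 11: 11+11=22
Distinct sums: {-12, -8, -4, 0, 3, 4, 5, 7, 9, 12, 15, 17, 18, 20, 22}
|A + A| = 15

|A + A| = 15


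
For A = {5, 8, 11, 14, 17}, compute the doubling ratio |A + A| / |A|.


|A| = 5.
Compute A + A by enumerating all 25 pairs.
A + A = {10, 13, 16, 19, 22, 25, 28, 31, 34}, so |A + A| = 9.
K = |A + A| / |A| = 9/5 (already in lowest terms) ≈ 1.8000.
Reference: AP of size 5 gives K = 9/5 ≈ 1.8000; a fully generic set of size 5 gives K ≈ 3.0000.

|A| = 5, |A + A| = 9, K = 9/5.


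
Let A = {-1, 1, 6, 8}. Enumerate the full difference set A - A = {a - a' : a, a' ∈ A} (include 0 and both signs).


A - A = {a - a' : a, a' ∈ A}.
Compute a - a' for each ordered pair (a, a'):
a = -1: -1--1=0, -1-1=-2, -1-6=-7, -1-8=-9
a = 1: 1--1=2, 1-1=0, 1-6=-5, 1-8=-7
a = 6: 6--1=7, 6-1=5, 6-6=0, 6-8=-2
a = 8: 8--1=9, 8-1=7, 8-6=2, 8-8=0
Collecting distinct values (and noting 0 appears from a-a):
A - A = {-9, -7, -5, -2, 0, 2, 5, 7, 9}
|A - A| = 9

A - A = {-9, -7, -5, -2, 0, 2, 5, 7, 9}


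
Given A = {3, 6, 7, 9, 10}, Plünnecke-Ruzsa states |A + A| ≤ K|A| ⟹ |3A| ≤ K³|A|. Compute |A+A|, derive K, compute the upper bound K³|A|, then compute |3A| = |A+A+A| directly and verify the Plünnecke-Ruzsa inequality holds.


|A| = 5.
Step 1: Compute A + A by enumerating all 25 pairs.
A + A = {6, 9, 10, 12, 13, 14, 15, 16, 17, 18, 19, 20}, so |A + A| = 12.
Step 2: Doubling constant K = |A + A|/|A| = 12/5 = 12/5 ≈ 2.4000.
Step 3: Plünnecke-Ruzsa gives |3A| ≤ K³·|A| = (2.4000)³ · 5 ≈ 69.1200.
Step 4: Compute 3A = A + A + A directly by enumerating all triples (a,b,c) ∈ A³; |3A| = 19.
Step 5: Check 19 ≤ 69.1200? Yes ✓.

K = 12/5, Plünnecke-Ruzsa bound K³|A| ≈ 69.1200, |3A| = 19, inequality holds.


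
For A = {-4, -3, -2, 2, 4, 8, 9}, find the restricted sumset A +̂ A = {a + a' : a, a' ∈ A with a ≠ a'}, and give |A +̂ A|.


Restricted sumset: A +̂ A = {a + a' : a ∈ A, a' ∈ A, a ≠ a'}.
Equivalently, take A + A and drop any sum 2a that is achievable ONLY as a + a for a ∈ A (i.e. sums representable only with equal summands).
Enumerate pairs (a, a') with a < a' (symmetric, so each unordered pair gives one sum; this covers all a ≠ a'):
  -4 + -3 = -7
  -4 + -2 = -6
  -4 + 2 = -2
  -4 + 4 = 0
  -4 + 8 = 4
  -4 + 9 = 5
  -3 + -2 = -5
  -3 + 2 = -1
  -3 + 4 = 1
  -3 + 8 = 5
  -3 + 9 = 6
  -2 + 2 = 0
  -2 + 4 = 2
  -2 + 8 = 6
  -2 + 9 = 7
  2 + 4 = 6
  2 + 8 = 10
  2 + 9 = 11
  4 + 8 = 12
  4 + 9 = 13
  8 + 9 = 17
Collected distinct sums: {-7, -6, -5, -2, -1, 0, 1, 2, 4, 5, 6, 7, 10, 11, 12, 13, 17}
|A +̂ A| = 17
(Reference bound: |A +̂ A| ≥ 2|A| - 3 for |A| ≥ 2, with |A| = 7 giving ≥ 11.)

|A +̂ A| = 17


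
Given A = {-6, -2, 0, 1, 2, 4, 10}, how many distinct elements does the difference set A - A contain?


A - A = {a - a' : a, a' ∈ A}; |A| = 7.
Bounds: 2|A|-1 ≤ |A - A| ≤ |A|² - |A| + 1, i.e. 13 ≤ |A - A| ≤ 43.
Note: 0 ∈ A - A always (from a - a). The set is symmetric: if d ∈ A - A then -d ∈ A - A.
Enumerate nonzero differences d = a - a' with a > a' (then include -d):
Positive differences: {1, 2, 3, 4, 6, 7, 8, 9, 10, 12, 16}
Full difference set: {0} ∪ (positive diffs) ∪ (negative diffs).
|A - A| = 1 + 2·11 = 23 (matches direct enumeration: 23).

|A - A| = 23


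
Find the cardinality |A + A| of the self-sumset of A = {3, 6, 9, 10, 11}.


A + A = {a + a' : a, a' ∈ A}; |A| = 5.
General bounds: 2|A| - 1 ≤ |A + A| ≤ |A|(|A|+1)/2, i.e. 9 ≤ |A + A| ≤ 15.
Lower bound 2|A|-1 is attained iff A is an arithmetic progression.
Enumerate sums a + a' for a ≤ a' (symmetric, so this suffices):
a = 3: 3+3=6, 3+6=9, 3+9=12, 3+10=13, 3+11=14
a = 6: 6+6=12, 6+9=15, 6+10=16, 6+11=17
a = 9: 9+9=18, 9+10=19, 9+11=20
a = 10: 10+10=20, 10+11=21
a = 11: 11+11=22
Distinct sums: {6, 9, 12, 13, 14, 15, 16, 17, 18, 19, 20, 21, 22}
|A + A| = 13

|A + A| = 13


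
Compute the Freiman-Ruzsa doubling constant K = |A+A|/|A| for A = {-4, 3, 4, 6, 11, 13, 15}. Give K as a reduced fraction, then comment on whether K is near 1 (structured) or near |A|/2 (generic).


|A| = 7.
Compute A + A by enumerating all 49 pairs.
A + A = {-8, -1, 0, 2, 6, 7, 8, 9, 10, 11, 12, 14, 15, 16, 17, 18, 19, 21, 22, 24, 26, 28, 30}, so |A + A| = 23.
K = |A + A| / |A| = 23/7 (already in lowest terms) ≈ 3.2857.
Reference: AP of size 7 gives K = 13/7 ≈ 1.8571; a fully generic set of size 7 gives K ≈ 4.0000.

|A| = 7, |A + A| = 23, K = 23/7.


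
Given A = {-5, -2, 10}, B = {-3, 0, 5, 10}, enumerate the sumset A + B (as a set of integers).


A + B = {a + b : a ∈ A, b ∈ B}.
Enumerate all |A|·|B| = 3·4 = 12 pairs (a, b) and collect distinct sums.
a = -5: -5+-3=-8, -5+0=-5, -5+5=0, -5+10=5
a = -2: -2+-3=-5, -2+0=-2, -2+5=3, -2+10=8
a = 10: 10+-3=7, 10+0=10, 10+5=15, 10+10=20
Collecting distinct sums: A + B = {-8, -5, -2, 0, 3, 5, 7, 8, 10, 15, 20}
|A + B| = 11

A + B = {-8, -5, -2, 0, 3, 5, 7, 8, 10, 15, 20}


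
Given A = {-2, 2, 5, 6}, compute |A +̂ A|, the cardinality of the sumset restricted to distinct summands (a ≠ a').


Restricted sumset: A +̂ A = {a + a' : a ∈ A, a' ∈ A, a ≠ a'}.
Equivalently, take A + A and drop any sum 2a that is achievable ONLY as a + a for a ∈ A (i.e. sums representable only with equal summands).
Enumerate pairs (a, a') with a < a' (symmetric, so each unordered pair gives one sum; this covers all a ≠ a'):
  -2 + 2 = 0
  -2 + 5 = 3
  -2 + 6 = 4
  2 + 5 = 7
  2 + 6 = 8
  5 + 6 = 11
Collected distinct sums: {0, 3, 4, 7, 8, 11}
|A +̂ A| = 6
(Reference bound: |A +̂ A| ≥ 2|A| - 3 for |A| ≥ 2, with |A| = 4 giving ≥ 5.)

|A +̂ A| = 6


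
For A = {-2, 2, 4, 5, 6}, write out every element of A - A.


A - A = {a - a' : a, a' ∈ A}.
Compute a - a' for each ordered pair (a, a'):
a = -2: -2--2=0, -2-2=-4, -2-4=-6, -2-5=-7, -2-6=-8
a = 2: 2--2=4, 2-2=0, 2-4=-2, 2-5=-3, 2-6=-4
a = 4: 4--2=6, 4-2=2, 4-4=0, 4-5=-1, 4-6=-2
a = 5: 5--2=7, 5-2=3, 5-4=1, 5-5=0, 5-6=-1
a = 6: 6--2=8, 6-2=4, 6-4=2, 6-5=1, 6-6=0
Collecting distinct values (and noting 0 appears from a-a):
A - A = {-8, -7, -6, -4, -3, -2, -1, 0, 1, 2, 3, 4, 6, 7, 8}
|A - A| = 15

A - A = {-8, -7, -6, -4, -3, -2, -1, 0, 1, 2, 3, 4, 6, 7, 8}


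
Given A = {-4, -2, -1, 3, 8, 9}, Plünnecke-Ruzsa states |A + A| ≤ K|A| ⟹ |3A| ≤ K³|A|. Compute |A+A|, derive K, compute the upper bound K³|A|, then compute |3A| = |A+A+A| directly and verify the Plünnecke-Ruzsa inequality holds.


|A| = 6.
Step 1: Compute A + A by enumerating all 36 pairs.
A + A = {-8, -6, -5, -4, -3, -2, -1, 1, 2, 4, 5, 6, 7, 8, 11, 12, 16, 17, 18}, so |A + A| = 19.
Step 2: Doubling constant K = |A + A|/|A| = 19/6 = 19/6 ≈ 3.1667.
Step 3: Plünnecke-Ruzsa gives |3A| ≤ K³·|A| = (3.1667)³ · 6 ≈ 190.5278.
Step 4: Compute 3A = A + A + A directly by enumerating all triples (a,b,c) ∈ A³; |3A| = 36.
Step 5: Check 36 ≤ 190.5278? Yes ✓.

K = 19/6, Plünnecke-Ruzsa bound K³|A| ≈ 190.5278, |3A| = 36, inequality holds.


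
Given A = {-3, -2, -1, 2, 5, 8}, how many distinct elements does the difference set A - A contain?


A - A = {a - a' : a, a' ∈ A}; |A| = 6.
Bounds: 2|A|-1 ≤ |A - A| ≤ |A|² - |A| + 1, i.e. 11 ≤ |A - A| ≤ 31.
Note: 0 ∈ A - A always (from a - a). The set is symmetric: if d ∈ A - A then -d ∈ A - A.
Enumerate nonzero differences d = a - a' with a > a' (then include -d):
Positive differences: {1, 2, 3, 4, 5, 6, 7, 8, 9, 10, 11}
Full difference set: {0} ∪ (positive diffs) ∪ (negative diffs).
|A - A| = 1 + 2·11 = 23 (matches direct enumeration: 23).

|A - A| = 23


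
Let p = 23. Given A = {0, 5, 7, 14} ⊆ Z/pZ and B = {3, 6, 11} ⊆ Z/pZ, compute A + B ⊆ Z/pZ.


Work in Z/23Z: reduce every sum a + b modulo 23.
Enumerate all 12 pairs:
a = 0: 0+3=3, 0+6=6, 0+11=11
a = 5: 5+3=8, 5+6=11, 5+11=16
a = 7: 7+3=10, 7+6=13, 7+11=18
a = 14: 14+3=17, 14+6=20, 14+11=2
Distinct residues collected: {2, 3, 6, 8, 10, 11, 13, 16, 17, 18, 20}
|A + B| = 11 (out of 23 total residues).

A + B = {2, 3, 6, 8, 10, 11, 13, 16, 17, 18, 20}


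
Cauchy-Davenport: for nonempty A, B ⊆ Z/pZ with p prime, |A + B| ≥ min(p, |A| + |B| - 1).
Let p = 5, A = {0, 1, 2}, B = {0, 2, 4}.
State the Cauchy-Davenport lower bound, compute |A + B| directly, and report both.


Cauchy-Davenport: |A + B| ≥ min(p, |A| + |B| - 1) for A, B nonempty in Z/pZ.
|A| = 3, |B| = 3, p = 5.
CD lower bound = min(5, 3 + 3 - 1) = min(5, 5) = 5.
Compute A + B mod 5 directly:
a = 0: 0+0=0, 0+2=2, 0+4=4
a = 1: 1+0=1, 1+2=3, 1+4=0
a = 2: 2+0=2, 2+2=4, 2+4=1
A + B = {0, 1, 2, 3, 4}, so |A + B| = 5.
Verify: 5 ≥ 5? Yes ✓.

CD lower bound = 5, actual |A + B| = 5.


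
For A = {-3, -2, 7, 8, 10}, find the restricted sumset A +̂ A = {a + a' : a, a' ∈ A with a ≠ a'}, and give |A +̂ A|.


Restricted sumset: A +̂ A = {a + a' : a ∈ A, a' ∈ A, a ≠ a'}.
Equivalently, take A + A and drop any sum 2a that is achievable ONLY as a + a for a ∈ A (i.e. sums representable only with equal summands).
Enumerate pairs (a, a') with a < a' (symmetric, so each unordered pair gives one sum; this covers all a ≠ a'):
  -3 + -2 = -5
  -3 + 7 = 4
  -3 + 8 = 5
  -3 + 10 = 7
  -2 + 7 = 5
  -2 + 8 = 6
  -2 + 10 = 8
  7 + 8 = 15
  7 + 10 = 17
  8 + 10 = 18
Collected distinct sums: {-5, 4, 5, 6, 7, 8, 15, 17, 18}
|A +̂ A| = 9
(Reference bound: |A +̂ A| ≥ 2|A| - 3 for |A| ≥ 2, with |A| = 5 giving ≥ 7.)

|A +̂ A| = 9


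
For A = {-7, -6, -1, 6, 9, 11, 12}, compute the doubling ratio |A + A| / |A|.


|A| = 7.
Compute A + A by enumerating all 49 pairs.
A + A = {-14, -13, -12, -8, -7, -2, -1, 0, 2, 3, 4, 5, 6, 8, 10, 11, 12, 15, 17, 18, 20, 21, 22, 23, 24}, so |A + A| = 25.
K = |A + A| / |A| = 25/7 (already in lowest terms) ≈ 3.5714.
Reference: AP of size 7 gives K = 13/7 ≈ 1.8571; a fully generic set of size 7 gives K ≈ 4.0000.

|A| = 7, |A + A| = 25, K = 25/7.


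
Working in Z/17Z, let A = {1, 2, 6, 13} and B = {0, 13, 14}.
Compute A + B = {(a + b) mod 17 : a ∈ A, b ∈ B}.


Work in Z/17Z: reduce every sum a + b modulo 17.
Enumerate all 12 pairs:
a = 1: 1+0=1, 1+13=14, 1+14=15
a = 2: 2+0=2, 2+13=15, 2+14=16
a = 6: 6+0=6, 6+13=2, 6+14=3
a = 13: 13+0=13, 13+13=9, 13+14=10
Distinct residues collected: {1, 2, 3, 6, 9, 10, 13, 14, 15, 16}
|A + B| = 10 (out of 17 total residues).

A + B = {1, 2, 3, 6, 9, 10, 13, 14, 15, 16}


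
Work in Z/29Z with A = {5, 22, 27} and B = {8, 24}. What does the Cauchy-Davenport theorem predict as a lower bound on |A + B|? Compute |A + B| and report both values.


Cauchy-Davenport: |A + B| ≥ min(p, |A| + |B| - 1) for A, B nonempty in Z/pZ.
|A| = 3, |B| = 2, p = 29.
CD lower bound = min(29, 3 + 2 - 1) = min(29, 4) = 4.
Compute A + B mod 29 directly:
a = 5: 5+8=13, 5+24=0
a = 22: 22+8=1, 22+24=17
a = 27: 27+8=6, 27+24=22
A + B = {0, 1, 6, 13, 17, 22}, so |A + B| = 6.
Verify: 6 ≥ 4? Yes ✓.

CD lower bound = 4, actual |A + B| = 6.


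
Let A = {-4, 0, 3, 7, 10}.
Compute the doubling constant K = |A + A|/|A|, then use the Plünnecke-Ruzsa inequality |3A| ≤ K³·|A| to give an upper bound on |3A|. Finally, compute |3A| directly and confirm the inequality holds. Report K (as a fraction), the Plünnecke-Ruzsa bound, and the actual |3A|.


|A| = 5.
Step 1: Compute A + A by enumerating all 25 pairs.
A + A = {-8, -4, -1, 0, 3, 6, 7, 10, 13, 14, 17, 20}, so |A + A| = 12.
Step 2: Doubling constant K = |A + A|/|A| = 12/5 = 12/5 ≈ 2.4000.
Step 3: Plünnecke-Ruzsa gives |3A| ≤ K³·|A| = (2.4000)³ · 5 ≈ 69.1200.
Step 4: Compute 3A = A + A + A directly by enumerating all triples (a,b,c) ∈ A³; |3A| = 22.
Step 5: Check 22 ≤ 69.1200? Yes ✓.

K = 12/5, Plünnecke-Ruzsa bound K³|A| ≈ 69.1200, |3A| = 22, inequality holds.


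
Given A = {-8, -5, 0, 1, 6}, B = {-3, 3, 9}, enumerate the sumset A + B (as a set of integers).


A + B = {a + b : a ∈ A, b ∈ B}.
Enumerate all |A|·|B| = 5·3 = 15 pairs (a, b) and collect distinct sums.
a = -8: -8+-3=-11, -8+3=-5, -8+9=1
a = -5: -5+-3=-8, -5+3=-2, -5+9=4
a = 0: 0+-3=-3, 0+3=3, 0+9=9
a = 1: 1+-3=-2, 1+3=4, 1+9=10
a = 6: 6+-3=3, 6+3=9, 6+9=15
Collecting distinct sums: A + B = {-11, -8, -5, -3, -2, 1, 3, 4, 9, 10, 15}
|A + B| = 11

A + B = {-11, -8, -5, -3, -2, 1, 3, 4, 9, 10, 15}


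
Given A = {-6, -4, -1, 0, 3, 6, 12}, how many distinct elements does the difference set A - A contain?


A - A = {a - a' : a, a' ∈ A}; |A| = 7.
Bounds: 2|A|-1 ≤ |A - A| ≤ |A|² - |A| + 1, i.e. 13 ≤ |A - A| ≤ 43.
Note: 0 ∈ A - A always (from a - a). The set is symmetric: if d ∈ A - A then -d ∈ A - A.
Enumerate nonzero differences d = a - a' with a > a' (then include -d):
Positive differences: {1, 2, 3, 4, 5, 6, 7, 9, 10, 12, 13, 16, 18}
Full difference set: {0} ∪ (positive diffs) ∪ (negative diffs).
|A - A| = 1 + 2·13 = 27 (matches direct enumeration: 27).

|A - A| = 27


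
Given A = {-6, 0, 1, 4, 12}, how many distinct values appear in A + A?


A + A = {a + a' : a, a' ∈ A}; |A| = 5.
General bounds: 2|A| - 1 ≤ |A + A| ≤ |A|(|A|+1)/2, i.e. 9 ≤ |A + A| ≤ 15.
Lower bound 2|A|-1 is attained iff A is an arithmetic progression.
Enumerate sums a + a' for a ≤ a' (symmetric, so this suffices):
a = -6: -6+-6=-12, -6+0=-6, -6+1=-5, -6+4=-2, -6+12=6
a = 0: 0+0=0, 0+1=1, 0+4=4, 0+12=12
a = 1: 1+1=2, 1+4=5, 1+12=13
a = 4: 4+4=8, 4+12=16
a = 12: 12+12=24
Distinct sums: {-12, -6, -5, -2, 0, 1, 2, 4, 5, 6, 8, 12, 13, 16, 24}
|A + A| = 15

|A + A| = 15


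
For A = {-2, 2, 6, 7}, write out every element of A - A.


A - A = {a - a' : a, a' ∈ A}.
Compute a - a' for each ordered pair (a, a'):
a = -2: -2--2=0, -2-2=-4, -2-6=-8, -2-7=-9
a = 2: 2--2=4, 2-2=0, 2-6=-4, 2-7=-5
a = 6: 6--2=8, 6-2=4, 6-6=0, 6-7=-1
a = 7: 7--2=9, 7-2=5, 7-6=1, 7-7=0
Collecting distinct values (and noting 0 appears from a-a):
A - A = {-9, -8, -5, -4, -1, 0, 1, 4, 5, 8, 9}
|A - A| = 11

A - A = {-9, -8, -5, -4, -1, 0, 1, 4, 5, 8, 9}


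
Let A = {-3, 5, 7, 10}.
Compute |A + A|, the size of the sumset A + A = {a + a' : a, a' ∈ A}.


A + A = {a + a' : a, a' ∈ A}; |A| = 4.
General bounds: 2|A| - 1 ≤ |A + A| ≤ |A|(|A|+1)/2, i.e. 7 ≤ |A + A| ≤ 10.
Lower bound 2|A|-1 is attained iff A is an arithmetic progression.
Enumerate sums a + a' for a ≤ a' (symmetric, so this suffices):
a = -3: -3+-3=-6, -3+5=2, -3+7=4, -3+10=7
a = 5: 5+5=10, 5+7=12, 5+10=15
a = 7: 7+7=14, 7+10=17
a = 10: 10+10=20
Distinct sums: {-6, 2, 4, 7, 10, 12, 14, 15, 17, 20}
|A + A| = 10

|A + A| = 10


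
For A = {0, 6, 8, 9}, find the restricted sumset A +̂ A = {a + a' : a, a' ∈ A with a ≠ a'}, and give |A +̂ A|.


Restricted sumset: A +̂ A = {a + a' : a ∈ A, a' ∈ A, a ≠ a'}.
Equivalently, take A + A and drop any sum 2a that is achievable ONLY as a + a for a ∈ A (i.e. sums representable only with equal summands).
Enumerate pairs (a, a') with a < a' (symmetric, so each unordered pair gives one sum; this covers all a ≠ a'):
  0 + 6 = 6
  0 + 8 = 8
  0 + 9 = 9
  6 + 8 = 14
  6 + 9 = 15
  8 + 9 = 17
Collected distinct sums: {6, 8, 9, 14, 15, 17}
|A +̂ A| = 6
(Reference bound: |A +̂ A| ≥ 2|A| - 3 for |A| ≥ 2, with |A| = 4 giving ≥ 5.)

|A +̂ A| = 6


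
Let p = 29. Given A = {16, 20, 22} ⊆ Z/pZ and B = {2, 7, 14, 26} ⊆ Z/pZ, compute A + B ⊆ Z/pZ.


Work in Z/29Z: reduce every sum a + b modulo 29.
Enumerate all 12 pairs:
a = 16: 16+2=18, 16+7=23, 16+14=1, 16+26=13
a = 20: 20+2=22, 20+7=27, 20+14=5, 20+26=17
a = 22: 22+2=24, 22+7=0, 22+14=7, 22+26=19
Distinct residues collected: {0, 1, 5, 7, 13, 17, 18, 19, 22, 23, 24, 27}
|A + B| = 12 (out of 29 total residues).

A + B = {0, 1, 5, 7, 13, 17, 18, 19, 22, 23, 24, 27}


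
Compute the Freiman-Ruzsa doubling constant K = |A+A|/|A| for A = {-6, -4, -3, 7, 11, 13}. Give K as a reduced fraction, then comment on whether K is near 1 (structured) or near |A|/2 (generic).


|A| = 6.
Compute A + A by enumerating all 36 pairs.
A + A = {-12, -10, -9, -8, -7, -6, 1, 3, 4, 5, 7, 8, 9, 10, 14, 18, 20, 22, 24, 26}, so |A + A| = 20.
K = |A + A| / |A| = 20/6 = 10/3 ≈ 3.3333.
Reference: AP of size 6 gives K = 11/6 ≈ 1.8333; a fully generic set of size 6 gives K ≈ 3.5000.

|A| = 6, |A + A| = 20, K = 20/6 = 10/3.


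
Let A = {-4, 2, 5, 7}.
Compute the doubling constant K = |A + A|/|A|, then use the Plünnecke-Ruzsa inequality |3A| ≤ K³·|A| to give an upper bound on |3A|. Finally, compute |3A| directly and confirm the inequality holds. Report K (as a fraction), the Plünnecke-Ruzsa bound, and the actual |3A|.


|A| = 4.
Step 1: Compute A + A by enumerating all 16 pairs.
A + A = {-8, -2, 1, 3, 4, 7, 9, 10, 12, 14}, so |A + A| = 10.
Step 2: Doubling constant K = |A + A|/|A| = 10/4 = 10/4 ≈ 2.5000.
Step 3: Plünnecke-Ruzsa gives |3A| ≤ K³·|A| = (2.5000)³ · 4 ≈ 62.5000.
Step 4: Compute 3A = A + A + A directly by enumerating all triples (a,b,c) ∈ A³; |3A| = 19.
Step 5: Check 19 ≤ 62.5000? Yes ✓.

K = 10/4, Plünnecke-Ruzsa bound K³|A| ≈ 62.5000, |3A| = 19, inequality holds.


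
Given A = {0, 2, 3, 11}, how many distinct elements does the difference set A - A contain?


A - A = {a - a' : a, a' ∈ A}; |A| = 4.
Bounds: 2|A|-1 ≤ |A - A| ≤ |A|² - |A| + 1, i.e. 7 ≤ |A - A| ≤ 13.
Note: 0 ∈ A - A always (from a - a). The set is symmetric: if d ∈ A - A then -d ∈ A - A.
Enumerate nonzero differences d = a - a' with a > a' (then include -d):
Positive differences: {1, 2, 3, 8, 9, 11}
Full difference set: {0} ∪ (positive diffs) ∪ (negative diffs).
|A - A| = 1 + 2·6 = 13 (matches direct enumeration: 13).

|A - A| = 13


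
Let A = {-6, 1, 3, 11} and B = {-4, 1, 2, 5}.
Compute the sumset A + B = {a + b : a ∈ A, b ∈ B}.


A + B = {a + b : a ∈ A, b ∈ B}.
Enumerate all |A|·|B| = 4·4 = 16 pairs (a, b) and collect distinct sums.
a = -6: -6+-4=-10, -6+1=-5, -6+2=-4, -6+5=-1
a = 1: 1+-4=-3, 1+1=2, 1+2=3, 1+5=6
a = 3: 3+-4=-1, 3+1=4, 3+2=5, 3+5=8
a = 11: 11+-4=7, 11+1=12, 11+2=13, 11+5=16
Collecting distinct sums: A + B = {-10, -5, -4, -3, -1, 2, 3, 4, 5, 6, 7, 8, 12, 13, 16}
|A + B| = 15

A + B = {-10, -5, -4, -3, -1, 2, 3, 4, 5, 6, 7, 8, 12, 13, 16}


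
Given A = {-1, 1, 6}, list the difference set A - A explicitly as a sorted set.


A - A = {a - a' : a, a' ∈ A}.
Compute a - a' for each ordered pair (a, a'):
a = -1: -1--1=0, -1-1=-2, -1-6=-7
a = 1: 1--1=2, 1-1=0, 1-6=-5
a = 6: 6--1=7, 6-1=5, 6-6=0
Collecting distinct values (and noting 0 appears from a-a):
A - A = {-7, -5, -2, 0, 2, 5, 7}
|A - A| = 7

A - A = {-7, -5, -2, 0, 2, 5, 7}


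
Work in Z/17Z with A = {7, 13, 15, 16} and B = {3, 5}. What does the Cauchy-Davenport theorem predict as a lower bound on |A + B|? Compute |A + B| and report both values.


Cauchy-Davenport: |A + B| ≥ min(p, |A| + |B| - 1) for A, B nonempty in Z/pZ.
|A| = 4, |B| = 2, p = 17.
CD lower bound = min(17, 4 + 2 - 1) = min(17, 5) = 5.
Compute A + B mod 17 directly:
a = 7: 7+3=10, 7+5=12
a = 13: 13+3=16, 13+5=1
a = 15: 15+3=1, 15+5=3
a = 16: 16+3=2, 16+5=4
A + B = {1, 2, 3, 4, 10, 12, 16}, so |A + B| = 7.
Verify: 7 ≥ 5? Yes ✓.

CD lower bound = 5, actual |A + B| = 7.


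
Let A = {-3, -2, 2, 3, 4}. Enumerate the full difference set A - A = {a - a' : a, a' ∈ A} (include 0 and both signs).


A - A = {a - a' : a, a' ∈ A}.
Compute a - a' for each ordered pair (a, a'):
a = -3: -3--3=0, -3--2=-1, -3-2=-5, -3-3=-6, -3-4=-7
a = -2: -2--3=1, -2--2=0, -2-2=-4, -2-3=-5, -2-4=-6
a = 2: 2--3=5, 2--2=4, 2-2=0, 2-3=-1, 2-4=-2
a = 3: 3--3=6, 3--2=5, 3-2=1, 3-3=0, 3-4=-1
a = 4: 4--3=7, 4--2=6, 4-2=2, 4-3=1, 4-4=0
Collecting distinct values (and noting 0 appears from a-a):
A - A = {-7, -6, -5, -4, -2, -1, 0, 1, 2, 4, 5, 6, 7}
|A - A| = 13

A - A = {-7, -6, -5, -4, -2, -1, 0, 1, 2, 4, 5, 6, 7}


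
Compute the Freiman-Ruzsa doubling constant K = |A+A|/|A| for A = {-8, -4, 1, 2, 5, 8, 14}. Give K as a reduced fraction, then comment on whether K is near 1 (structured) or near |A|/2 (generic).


|A| = 7.
Compute A + A by enumerating all 49 pairs.
A + A = {-16, -12, -8, -7, -6, -3, -2, 0, 1, 2, 3, 4, 6, 7, 9, 10, 13, 15, 16, 19, 22, 28}, so |A + A| = 22.
K = |A + A| / |A| = 22/7 (already in lowest terms) ≈ 3.1429.
Reference: AP of size 7 gives K = 13/7 ≈ 1.8571; a fully generic set of size 7 gives K ≈ 4.0000.

|A| = 7, |A + A| = 22, K = 22/7.


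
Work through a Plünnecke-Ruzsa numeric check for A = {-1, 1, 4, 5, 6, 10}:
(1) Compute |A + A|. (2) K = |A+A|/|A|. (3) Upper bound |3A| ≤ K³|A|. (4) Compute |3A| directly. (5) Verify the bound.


|A| = 6.
Step 1: Compute A + A by enumerating all 36 pairs.
A + A = {-2, 0, 2, 3, 4, 5, 6, 7, 8, 9, 10, 11, 12, 14, 15, 16, 20}, so |A + A| = 17.
Step 2: Doubling constant K = |A + A|/|A| = 17/6 = 17/6 ≈ 2.8333.
Step 3: Plünnecke-Ruzsa gives |3A| ≤ K³·|A| = (2.8333)³ · 6 ≈ 136.4722.
Step 4: Compute 3A = A + A + A directly by enumerating all triples (a,b,c) ∈ A³; |3A| = 28.
Step 5: Check 28 ≤ 136.4722? Yes ✓.

K = 17/6, Plünnecke-Ruzsa bound K³|A| ≈ 136.4722, |3A| = 28, inequality holds.


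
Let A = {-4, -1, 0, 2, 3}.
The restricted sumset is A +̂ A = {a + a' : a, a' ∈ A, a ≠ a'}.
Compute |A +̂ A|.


Restricted sumset: A +̂ A = {a + a' : a ∈ A, a' ∈ A, a ≠ a'}.
Equivalently, take A + A and drop any sum 2a that is achievable ONLY as a + a for a ∈ A (i.e. sums representable only with equal summands).
Enumerate pairs (a, a') with a < a' (symmetric, so each unordered pair gives one sum; this covers all a ≠ a'):
  -4 + -1 = -5
  -4 + 0 = -4
  -4 + 2 = -2
  -4 + 3 = -1
  -1 + 0 = -1
  -1 + 2 = 1
  -1 + 3 = 2
  0 + 2 = 2
  0 + 3 = 3
  2 + 3 = 5
Collected distinct sums: {-5, -4, -2, -1, 1, 2, 3, 5}
|A +̂ A| = 8
(Reference bound: |A +̂ A| ≥ 2|A| - 3 for |A| ≥ 2, with |A| = 5 giving ≥ 7.)

|A +̂ A| = 8


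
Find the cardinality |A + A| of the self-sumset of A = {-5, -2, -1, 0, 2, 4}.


A + A = {a + a' : a, a' ∈ A}; |A| = 6.
General bounds: 2|A| - 1 ≤ |A + A| ≤ |A|(|A|+1)/2, i.e. 11 ≤ |A + A| ≤ 21.
Lower bound 2|A|-1 is attained iff A is an arithmetic progression.
Enumerate sums a + a' for a ≤ a' (symmetric, so this suffices):
a = -5: -5+-5=-10, -5+-2=-7, -5+-1=-6, -5+0=-5, -5+2=-3, -5+4=-1
a = -2: -2+-2=-4, -2+-1=-3, -2+0=-2, -2+2=0, -2+4=2
a = -1: -1+-1=-2, -1+0=-1, -1+2=1, -1+4=3
a = 0: 0+0=0, 0+2=2, 0+4=4
a = 2: 2+2=4, 2+4=6
a = 4: 4+4=8
Distinct sums: {-10, -7, -6, -5, -4, -3, -2, -1, 0, 1, 2, 3, 4, 6, 8}
|A + A| = 15

|A + A| = 15


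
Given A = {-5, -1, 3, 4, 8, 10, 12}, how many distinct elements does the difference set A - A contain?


A - A = {a - a' : a, a' ∈ A}; |A| = 7.
Bounds: 2|A|-1 ≤ |A - A| ≤ |A|² - |A| + 1, i.e. 13 ≤ |A - A| ≤ 43.
Note: 0 ∈ A - A always (from a - a). The set is symmetric: if d ∈ A - A then -d ∈ A - A.
Enumerate nonzero differences d = a - a' with a > a' (then include -d):
Positive differences: {1, 2, 4, 5, 6, 7, 8, 9, 11, 13, 15, 17}
Full difference set: {0} ∪ (positive diffs) ∪ (negative diffs).
|A - A| = 1 + 2·12 = 25 (matches direct enumeration: 25).

|A - A| = 25


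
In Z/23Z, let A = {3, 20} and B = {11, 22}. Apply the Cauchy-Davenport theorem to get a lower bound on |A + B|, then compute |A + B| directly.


Cauchy-Davenport: |A + B| ≥ min(p, |A| + |B| - 1) for A, B nonempty in Z/pZ.
|A| = 2, |B| = 2, p = 23.
CD lower bound = min(23, 2 + 2 - 1) = min(23, 3) = 3.
Compute A + B mod 23 directly:
a = 3: 3+11=14, 3+22=2
a = 20: 20+11=8, 20+22=19
A + B = {2, 8, 14, 19}, so |A + B| = 4.
Verify: 4 ≥ 3? Yes ✓.

CD lower bound = 3, actual |A + B| = 4.


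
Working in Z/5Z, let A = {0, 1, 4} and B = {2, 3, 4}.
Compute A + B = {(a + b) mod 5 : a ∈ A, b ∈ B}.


Work in Z/5Z: reduce every sum a + b modulo 5.
Enumerate all 9 pairs:
a = 0: 0+2=2, 0+3=3, 0+4=4
a = 1: 1+2=3, 1+3=4, 1+4=0
a = 4: 4+2=1, 4+3=2, 4+4=3
Distinct residues collected: {0, 1, 2, 3, 4}
|A + B| = 5 (out of 5 total residues).

A + B = {0, 1, 2, 3, 4}


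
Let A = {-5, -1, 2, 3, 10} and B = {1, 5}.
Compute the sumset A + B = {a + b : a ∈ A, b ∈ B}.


A + B = {a + b : a ∈ A, b ∈ B}.
Enumerate all |A|·|B| = 5·2 = 10 pairs (a, b) and collect distinct sums.
a = -5: -5+1=-4, -5+5=0
a = -1: -1+1=0, -1+5=4
a = 2: 2+1=3, 2+5=7
a = 3: 3+1=4, 3+5=8
a = 10: 10+1=11, 10+5=15
Collecting distinct sums: A + B = {-4, 0, 3, 4, 7, 8, 11, 15}
|A + B| = 8

A + B = {-4, 0, 3, 4, 7, 8, 11, 15}


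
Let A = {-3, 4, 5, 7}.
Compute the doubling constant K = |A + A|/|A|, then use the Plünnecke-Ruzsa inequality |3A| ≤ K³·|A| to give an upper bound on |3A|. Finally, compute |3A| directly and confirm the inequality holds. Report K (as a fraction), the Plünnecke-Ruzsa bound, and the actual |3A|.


|A| = 4.
Step 1: Compute A + A by enumerating all 16 pairs.
A + A = {-6, 1, 2, 4, 8, 9, 10, 11, 12, 14}, so |A + A| = 10.
Step 2: Doubling constant K = |A + A|/|A| = 10/4 = 10/4 ≈ 2.5000.
Step 3: Plünnecke-Ruzsa gives |3A| ≤ K³·|A| = (2.5000)³ · 4 ≈ 62.5000.
Step 4: Compute 3A = A + A + A directly by enumerating all triples (a,b,c) ∈ A³; |3A| = 19.
Step 5: Check 19 ≤ 62.5000? Yes ✓.

K = 10/4, Plünnecke-Ruzsa bound K³|A| ≈ 62.5000, |3A| = 19, inequality holds.


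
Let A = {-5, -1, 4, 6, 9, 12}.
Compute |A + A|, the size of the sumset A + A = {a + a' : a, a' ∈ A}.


A + A = {a + a' : a, a' ∈ A}; |A| = 6.
General bounds: 2|A| - 1 ≤ |A + A| ≤ |A|(|A|+1)/2, i.e. 11 ≤ |A + A| ≤ 21.
Lower bound 2|A|-1 is attained iff A is an arithmetic progression.
Enumerate sums a + a' for a ≤ a' (symmetric, so this suffices):
a = -5: -5+-5=-10, -5+-1=-6, -5+4=-1, -5+6=1, -5+9=4, -5+12=7
a = -1: -1+-1=-2, -1+4=3, -1+6=5, -1+9=8, -1+12=11
a = 4: 4+4=8, 4+6=10, 4+9=13, 4+12=16
a = 6: 6+6=12, 6+9=15, 6+12=18
a = 9: 9+9=18, 9+12=21
a = 12: 12+12=24
Distinct sums: {-10, -6, -2, -1, 1, 3, 4, 5, 7, 8, 10, 11, 12, 13, 15, 16, 18, 21, 24}
|A + A| = 19

|A + A| = 19


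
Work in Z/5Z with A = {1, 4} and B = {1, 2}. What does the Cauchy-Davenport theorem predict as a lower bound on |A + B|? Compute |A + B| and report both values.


Cauchy-Davenport: |A + B| ≥ min(p, |A| + |B| - 1) for A, B nonempty in Z/pZ.
|A| = 2, |B| = 2, p = 5.
CD lower bound = min(5, 2 + 2 - 1) = min(5, 3) = 3.
Compute A + B mod 5 directly:
a = 1: 1+1=2, 1+2=3
a = 4: 4+1=0, 4+2=1
A + B = {0, 1, 2, 3}, so |A + B| = 4.
Verify: 4 ≥ 3? Yes ✓.

CD lower bound = 3, actual |A + B| = 4.


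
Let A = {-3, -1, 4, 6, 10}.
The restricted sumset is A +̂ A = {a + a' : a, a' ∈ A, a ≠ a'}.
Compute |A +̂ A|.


Restricted sumset: A +̂ A = {a + a' : a ∈ A, a' ∈ A, a ≠ a'}.
Equivalently, take A + A and drop any sum 2a that is achievable ONLY as a + a for a ∈ A (i.e. sums representable only with equal summands).
Enumerate pairs (a, a') with a < a' (symmetric, so each unordered pair gives one sum; this covers all a ≠ a'):
  -3 + -1 = -4
  -3 + 4 = 1
  -3 + 6 = 3
  -3 + 10 = 7
  -1 + 4 = 3
  -1 + 6 = 5
  -1 + 10 = 9
  4 + 6 = 10
  4 + 10 = 14
  6 + 10 = 16
Collected distinct sums: {-4, 1, 3, 5, 7, 9, 10, 14, 16}
|A +̂ A| = 9
(Reference bound: |A +̂ A| ≥ 2|A| - 3 for |A| ≥ 2, with |A| = 5 giving ≥ 7.)

|A +̂ A| = 9


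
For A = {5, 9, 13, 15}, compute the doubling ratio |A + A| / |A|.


|A| = 4.
Compute A + A by enumerating all 16 pairs.
A + A = {10, 14, 18, 20, 22, 24, 26, 28, 30}, so |A + A| = 9.
K = |A + A| / |A| = 9/4 (already in lowest terms) ≈ 2.2500.
Reference: AP of size 4 gives K = 7/4 ≈ 1.7500; a fully generic set of size 4 gives K ≈ 2.5000.

|A| = 4, |A + A| = 9, K = 9/4.
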